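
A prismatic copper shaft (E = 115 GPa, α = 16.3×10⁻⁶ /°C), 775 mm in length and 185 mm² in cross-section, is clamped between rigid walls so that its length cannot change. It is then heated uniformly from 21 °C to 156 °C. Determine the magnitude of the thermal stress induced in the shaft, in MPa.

Because both ends are immovable the net strain is zero, and the suppressed thermal strain is αΔT = 16.3×10⁻⁶ × 135 = 2200.5×10⁻⁶.
The stress required to suppress this strain is σ = Eε = 115×10³ × 2200.5×10⁻⁶ = 253.1 MPa, compressive since the shaft is trying to expand.

σ ≈ 253 MPa (compressive)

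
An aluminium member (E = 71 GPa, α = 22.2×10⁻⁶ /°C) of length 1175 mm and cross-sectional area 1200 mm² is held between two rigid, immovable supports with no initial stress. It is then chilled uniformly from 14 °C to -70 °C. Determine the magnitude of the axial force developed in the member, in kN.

With zero net strain, σ = E·αΔT = 71 GPa × 22.2×10⁻⁶ × 84 = 132.4 MPa.
Then P = σA = 132.4 × 1200 mm² = 158.9 kN, tensile.

P ≈ 159 kN (tensile)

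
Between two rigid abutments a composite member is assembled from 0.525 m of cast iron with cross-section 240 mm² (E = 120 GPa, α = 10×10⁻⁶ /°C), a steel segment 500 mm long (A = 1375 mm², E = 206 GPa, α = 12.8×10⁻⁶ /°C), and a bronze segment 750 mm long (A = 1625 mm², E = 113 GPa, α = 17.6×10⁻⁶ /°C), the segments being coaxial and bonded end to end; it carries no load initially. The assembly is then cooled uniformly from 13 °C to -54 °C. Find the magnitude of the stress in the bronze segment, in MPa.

σ ≈ 42.6 MPa (tensile)

If the supports were absent, the total length change would be Σ αᵢΔT Lᵢ = 10×10⁻⁶×67×525 + 12.8×10⁻⁶×67×500 + 17.6×10⁻⁶×67×750 = 1.665 mm.
Since the ends are fixed, an axial force P builds up, equal in every segment, with P · Σ Lᵢ/(AᵢEᵢ) = δ_free.
Σ Lᵢ/(AᵢEᵢ) = 525/(240×120×10³) + 500/(1375×206×10³) + 750/(1625×113×10³) = 2.408×10⁻⁵ mm/N.
Hence P = δ_free / Σ(L/AE) = 1.665/2.408×10⁻⁵ = 69.15 kN (tensile).
σ_{bronze} = P / A = 69150 / 1625 = 42.55 MPa.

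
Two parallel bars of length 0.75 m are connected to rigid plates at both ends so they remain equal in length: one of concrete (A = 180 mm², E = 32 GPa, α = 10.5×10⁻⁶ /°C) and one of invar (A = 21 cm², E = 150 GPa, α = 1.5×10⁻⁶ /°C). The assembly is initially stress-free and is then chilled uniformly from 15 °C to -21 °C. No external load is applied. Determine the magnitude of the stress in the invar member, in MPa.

σ ≈ 0.873 MPa (compressive)

Both members must finish at the same length. With the larger α, the concrete tends to over-contract; the plates restrain it, putting the concrete in tension and the invar in compression. With no external load the two internal forces are equal and opposite, magnitude P.
Compatibility of the two members (thermal + elastic change equal): (α₁ − α₂)ΔT = P·[1/(A₁E₁) + 1/(A₂E₂)].
|α₁ − α₂|·ΔT = 9×10⁻⁶ × 36 = 0.000324.
1/(A₁E₁) + 1/(A₂E₂) = 1/(180×32×10³) + 1/(2100×150×10³) = 1.768×10⁻⁷ N⁻¹.
So P = 0.000324 / 1.768×10⁻⁷ = 1.833 kN.
σ_{invar} = P/A₂ = 1833/2100 = 0.8727 MPa, compressive.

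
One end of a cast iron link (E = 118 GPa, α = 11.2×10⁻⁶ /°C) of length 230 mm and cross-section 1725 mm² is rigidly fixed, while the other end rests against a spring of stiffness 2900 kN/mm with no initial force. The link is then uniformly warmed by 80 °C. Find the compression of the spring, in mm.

The unrestrained thermal change is αΔT L = 11.2×10⁻⁶ × 80 × 230 = 0.2061 mm.
Let P be the compressive force at the spring. The link shortens elastically by PL/(AE) and the spring compresses by P/k; together these equal δ_free.
So P = δ_free / [L/(AE) + 1/k] = 0.2061 / [ 230/(1725×118×10³) + 1/(2900×10³) ].
P = 0.2061 / 1.475×10⁻⁶ = 139700 N.
Spring compression = P/k = 139700/(2900×10³) = 0.04819 mm.

δ ≈ 0.0482 mm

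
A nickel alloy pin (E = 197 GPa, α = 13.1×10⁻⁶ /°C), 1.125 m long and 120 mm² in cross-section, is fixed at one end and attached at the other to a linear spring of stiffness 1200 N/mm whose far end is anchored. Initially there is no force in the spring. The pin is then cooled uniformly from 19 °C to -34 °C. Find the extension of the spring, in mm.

δ ≈ 0.739 mm

Free thermal contraction: δ_free = αΔT L = 13.1×10⁻⁶ × 53 × 1125 = 0.7811 mm.
With a force P in the spring, the elastic change of the pin is PL/(AE) and that of the spring is P/k; compatibility requires their sum to equal δ_free.
P [ L/(AE) + 1/k ] = δ_free → P [ 1125/(120×197×10³) + 1/(1200) ] = 0.7811.
P = 0.7811 / 0.0008809 = 886.7 N.
Spring extension = P/k = 886.7/(1200) = 0.7389 mm.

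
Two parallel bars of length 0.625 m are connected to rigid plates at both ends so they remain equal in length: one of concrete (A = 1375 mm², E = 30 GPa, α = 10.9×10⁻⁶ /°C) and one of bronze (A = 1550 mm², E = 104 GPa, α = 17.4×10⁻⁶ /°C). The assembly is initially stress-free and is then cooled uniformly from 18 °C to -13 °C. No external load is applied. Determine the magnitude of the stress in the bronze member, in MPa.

σ ≈ 4.27 MPa (tensile)

Equilibrium of a rigid end plate with no external load gives equal and opposite internal forces ±P in the two members. Since α_{bronze} > α_{concrete}, cooling drives the bronze into tension and the concrete into compression.
Setting the final lengths equal and cancelling L: (α₁ − α₂)ΔT = P/(A₁E₁) + P/(A₂E₂).
|α₁ − α₂|·ΔT = 6.5×10⁻⁶ × 31 = 0.0002015.
1/(A₁E₁) + 1/(A₂E₂) = 1/(1375×30×10³) + 1/(1550×104×10³) = 3.045×10⁻⁸ N⁻¹.
So P = 0.0002015 / 3.045×10⁻⁸ = 6.618 kN.
σ_{bronze} = P/A₂ = 6618/1550 = 4.27 MPa, tensile.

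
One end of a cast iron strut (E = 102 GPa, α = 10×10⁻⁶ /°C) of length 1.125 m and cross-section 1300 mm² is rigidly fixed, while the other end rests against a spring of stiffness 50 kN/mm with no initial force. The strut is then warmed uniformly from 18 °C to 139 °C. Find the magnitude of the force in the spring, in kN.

If the spring were absent the strut would lengthen by αΔT L = 10×10⁻⁶ × 121 × 1125 = 1.361 mm.
With a force P in the spring, the elastic change of the strut is PL/(AE) and that of the spring is P/k; compatibility requires their sum to equal δ_free.
So P = δ_free / [L/(AE) + 1/k] = 1.361 / [ 1125/(1300×102×10³) + 1/(50×10³) ].
P = 1.361 / 2.848×10⁻⁵ = 47790 N.

P ≈ 47.8 kN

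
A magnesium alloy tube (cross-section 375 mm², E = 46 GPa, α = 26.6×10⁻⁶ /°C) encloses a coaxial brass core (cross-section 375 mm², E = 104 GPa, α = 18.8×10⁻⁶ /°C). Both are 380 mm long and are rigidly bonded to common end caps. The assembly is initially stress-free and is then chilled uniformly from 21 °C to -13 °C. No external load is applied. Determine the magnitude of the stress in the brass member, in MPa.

The magnesium alloy has the larger α, so on cooling it would change length more than the brass if both were free. The rigid plates force a common final length, so the magnesium alloy is put into tension and the brass into compression, with equal and opposite forces P (no external load).
Setting the final lengths equal and cancelling L: (α₁ − α₂)ΔT = P/(A₁E₁) + P/(A₂E₂).
|α₁ − α₂|·ΔT = 7.8×10⁻⁶ × 34 = 0.0002652.
1/(A₁E₁) + 1/(A₂E₂) = 1/(375×46×10³) + 1/(375×104×10³) = 8.361×10⁻⁸ N⁻¹.
So P = 0.0002652 / 8.361×10⁻⁸ = 3.172 kN.
σ_{brass} = P/A₂ = 3172/375 = 8.458 MPa, compressive.

σ ≈ 8.46 MPa (compressive)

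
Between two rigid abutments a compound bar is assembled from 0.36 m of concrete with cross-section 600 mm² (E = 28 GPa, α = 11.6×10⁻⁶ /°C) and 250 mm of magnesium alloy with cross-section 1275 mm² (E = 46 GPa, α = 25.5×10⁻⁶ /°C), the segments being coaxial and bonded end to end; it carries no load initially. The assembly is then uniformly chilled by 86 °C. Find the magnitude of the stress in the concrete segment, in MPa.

σ ≈ 58.9 MPa (tensile)

If the supports were absent, the total length change would be Σ αᵢΔT Lᵢ = 11.6×10⁻⁶×86×360 + 25.5×10⁻⁶×86×250 = 0.9074 mm.
The rigid supports impose zero overall length change; the single axial force P common to all segments must satisfy P Σ Lᵢ/(AᵢEᵢ) = δ_free.
Σ Lᵢ/(AᵢEᵢ) = 360/(600×28×10³) + 250/(1275×46×10³) = 2.569×10⁻⁵ mm/N.
So P = 0.9074 / 2.569×10⁻⁵ = 35.32 kN, tensile.
σ_{concrete} = P / A = 35320 / 600 = 58.87 MPa.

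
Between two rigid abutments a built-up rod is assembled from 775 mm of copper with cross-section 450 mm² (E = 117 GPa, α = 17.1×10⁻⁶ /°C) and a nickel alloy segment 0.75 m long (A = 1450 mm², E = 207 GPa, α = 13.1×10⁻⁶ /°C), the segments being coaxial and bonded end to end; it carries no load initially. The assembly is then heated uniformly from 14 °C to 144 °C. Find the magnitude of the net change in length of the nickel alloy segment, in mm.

|ΔL| ≈ 0.842 mm

With the walls removed the bar would change length by δ_free = Σ αᵢΔT Lᵢ = 17.1×10⁻⁶×130×775 + 13.1×10⁻⁶×130×750 = 3 mm.
Since the ends are fixed, an axial force P builds up, equal in every segment, with P · Σ Lᵢ/(AᵢEᵢ) = δ_free.
Σ Lᵢ/(AᵢEᵢ) = 775/(450×117×10³) + 750/(1450×207×10³) = 1.722×10⁻⁵ mm/N.
Hence P = δ_free / Σ(L/AE) = 3/1.722×10⁻⁵ = 174.2 kN (compressive).
For the nickel alloy segment, free thermal change = 13.1×10⁻⁶×130×750 = 1.277 mm and elastic change from P = 174200×750/(1450×207×10³) = 0.4354 mm; these oppose, so the net change is 0.842 mm (segment lengthens).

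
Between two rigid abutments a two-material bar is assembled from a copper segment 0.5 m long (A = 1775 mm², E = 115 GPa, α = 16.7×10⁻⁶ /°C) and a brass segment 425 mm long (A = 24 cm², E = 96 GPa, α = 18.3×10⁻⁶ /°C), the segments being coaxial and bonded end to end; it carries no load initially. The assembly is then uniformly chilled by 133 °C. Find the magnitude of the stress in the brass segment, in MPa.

σ ≈ 208 MPa (tensile)

Free thermal contraction of the whole bar: Σ αᵢΔT Lᵢ = 16.7×10⁻⁶×133×500 + 18.3×10⁻⁶×133×425 = 2.145 mm.
Since the ends are fixed, an axial force P builds up, equal in every segment, with P · Σ Lᵢ/(AᵢEᵢ) = δ_free.
Σ Lᵢ/(AᵢEᵢ) = 500/(1775×115×10³) + 425/(2400×96×10³) = 4.294×10⁻⁶ mm/N.
P = 2.145 / 4.294×10⁻⁶ = 499500 N = 499.5 kN, tensile.
σ_{brass} = P / A = 499500 / 2400 = 208.1 MPa.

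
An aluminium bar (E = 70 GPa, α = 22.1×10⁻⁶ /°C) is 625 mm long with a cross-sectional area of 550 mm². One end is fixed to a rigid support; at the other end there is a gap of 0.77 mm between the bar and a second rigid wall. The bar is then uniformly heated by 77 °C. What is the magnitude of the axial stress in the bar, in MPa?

σ ≈ 32.9 MPa (compressive)

Free thermal elongation = αΔT L = 22.1×10⁻⁶ × 77 × 625 = 1.064 mm.
The gap closes (δ_free > 0.77 mm) and the wall then resists a further 1.064 − 0.77 = 0.2936 mm of expansion.
Compatibility: PL/(AE) = 0.2936 mm, so σ = P/A = E × (0.2936/625) = 32.88 MPa.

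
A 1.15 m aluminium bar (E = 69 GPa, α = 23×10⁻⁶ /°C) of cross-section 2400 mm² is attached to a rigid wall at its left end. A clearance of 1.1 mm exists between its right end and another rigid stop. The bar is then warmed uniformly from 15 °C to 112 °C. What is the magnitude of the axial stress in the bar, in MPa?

If the wall were absent the bar would grow by αΔT L = 23×10⁻⁶ × 97 × 1150 = 2.566 mm.
The gap closes (δ_free > 1.1 mm) and the wall then resists a further 2.566 − 1.1 = 1.466 mm of expansion.
That suppressed elongation corresponds to σ = E·Δ/L = 69×10³ × 1.466/1150 = 87.94 MPa.

σ ≈ 87.9 MPa (compressive)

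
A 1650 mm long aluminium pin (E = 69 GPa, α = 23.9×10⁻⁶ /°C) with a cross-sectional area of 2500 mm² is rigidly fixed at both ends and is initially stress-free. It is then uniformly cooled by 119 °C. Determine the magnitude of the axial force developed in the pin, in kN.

P ≈ 491 kN (tensile)

The ends cannot move, so σ = EαΔT = 69×10³ × 23.9×10⁻⁶ × 119 = 196.2 MPa.
P = AEαΔT = 2500 × 69×10³ × 23.9×10⁻⁶ × 119 = 490.6 kN (tensile).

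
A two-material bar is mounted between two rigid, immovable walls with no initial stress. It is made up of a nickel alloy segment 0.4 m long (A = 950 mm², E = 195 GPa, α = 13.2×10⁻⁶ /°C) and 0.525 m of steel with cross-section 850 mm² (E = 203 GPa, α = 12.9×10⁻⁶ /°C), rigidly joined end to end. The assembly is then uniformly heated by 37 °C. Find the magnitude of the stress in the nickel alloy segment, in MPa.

With the walls removed the bar would change length by δ_free = Σ αᵢΔT Lᵢ = 13.2×10⁻⁶×37×400 + 12.9×10⁻⁶×37×525 = 0.4459 mm.
The walls prevent any net length change, so an axial force P (same in every segment) develops. Compatibility: P · Σ Lᵢ/(AᵢEᵢ) = δ_free.
The series flexibility is Σ Lᵢ/(AᵢEᵢ) = 400/(950×195×10³) + 525/(850×203×10³) = 5.202×10⁻⁶ mm/N.
So P = 0.4459 / 5.202×10⁻⁶ = 85.73 kN, compressive.
σ_{nickel alloy} = P / A = 85730 / 950 = 90.24 MPa.

σ ≈ 90.2 MPa (compressive)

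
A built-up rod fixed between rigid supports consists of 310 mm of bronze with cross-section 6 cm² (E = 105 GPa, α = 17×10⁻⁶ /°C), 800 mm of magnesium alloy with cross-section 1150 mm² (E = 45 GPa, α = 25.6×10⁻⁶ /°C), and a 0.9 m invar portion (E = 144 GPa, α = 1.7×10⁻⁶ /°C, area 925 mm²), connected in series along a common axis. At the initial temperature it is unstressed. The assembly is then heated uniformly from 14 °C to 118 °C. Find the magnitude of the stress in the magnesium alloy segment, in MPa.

Free thermal expansion of the whole bar: Σ αᵢΔT Lᵢ = 17×10⁻⁶×104×310 + 25.6×10⁻⁶×104×800 + 1.7×10⁻⁶×104×900 = 2.837 mm.
The walls prevent any net length change, so an axial force P (same in every segment) develops. Compatibility: P · Σ Lᵢ/(AᵢEᵢ) = δ_free.
Σ Lᵢ/(AᵢEᵢ) = 310/(600×105×10³) + 800/(1150×45×10³) + 900/(925×144×10³) = 2.714×10⁻⁵ mm/N.
So P = 2.837 / 2.714×10⁻⁵ = 104.6 kN, compressive.
σ_{magnesium alloy} = P / A = 104600 / 1150 = 90.91 MPa.

σ ≈ 90.9 MPa (compressive)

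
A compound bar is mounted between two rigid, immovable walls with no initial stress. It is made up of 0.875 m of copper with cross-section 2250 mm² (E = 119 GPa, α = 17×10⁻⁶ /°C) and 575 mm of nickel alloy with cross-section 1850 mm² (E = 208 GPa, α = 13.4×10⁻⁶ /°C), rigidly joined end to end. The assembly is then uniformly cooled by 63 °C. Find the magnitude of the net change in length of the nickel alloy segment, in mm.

|ΔL| ≈ 0.0391 mm

Free thermal contraction of the whole bar: Σ αᵢΔT Lᵢ = 17×10⁻⁶×63×875 + 13.4×10⁻⁶×63×575 = 1.423 mm.
The rigid supports impose zero overall length change; the single axial force P common to all segments must satisfy P Σ Lᵢ/(AᵢEᵢ) = δ_free.
Σ Lᵢ/(AᵢEᵢ) = 875/(2250×119×10³) + 575/(1850×208×10³) = 4.762×10⁻⁶ mm/N.
Hence P = δ_free / Σ(L/AE) = 1.423/4.762×10⁻⁶ = 298.7 kN (tensile).
For the nickel alloy segment, free thermal change = 13.4×10⁻⁶×63×575 = 0.4854 mm and elastic change from P = 298700×575/(1850×208×10³) = 0.4464 mm; these oppose, so the net change is 0.0391 mm (segment shortens).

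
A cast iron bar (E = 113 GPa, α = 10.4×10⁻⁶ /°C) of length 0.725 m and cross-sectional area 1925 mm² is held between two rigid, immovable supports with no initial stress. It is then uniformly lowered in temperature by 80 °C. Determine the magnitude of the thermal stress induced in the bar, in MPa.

σ ≈ 94 MPa (tensile)

With length fixed, the mechanical strain must cancel the thermal strain αΔT = 10.4×10⁻⁶ × 80 = 832×10⁻⁶.
Hence σ = E·αΔT = 113×10³ × 832×10⁻⁶ = 94.02 MPa, tensile.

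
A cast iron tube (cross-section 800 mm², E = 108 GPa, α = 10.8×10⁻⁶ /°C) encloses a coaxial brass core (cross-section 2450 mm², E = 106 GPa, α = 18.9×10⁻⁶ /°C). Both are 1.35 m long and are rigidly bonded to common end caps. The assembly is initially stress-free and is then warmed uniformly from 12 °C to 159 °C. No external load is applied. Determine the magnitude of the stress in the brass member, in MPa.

Equilibrium of a rigid end plate with no external load gives equal and opposite internal forces ±P in the two members. Since α_{brass} > α_{cast iron}, heating drives the brass into compression and the cast iron into tension.
Setting the final lengths equal and cancelling L: (α₁ − α₂)ΔT = P/(A₁E₁) + P/(A₂E₂).
|α₁ − α₂|·ΔT = 8.1×10⁻⁶ × 147 = 0.001191.
1/(A₁E₁) + 1/(A₂E₂) = 1/(800×108×10³) + 1/(2450×106×10³) = 1.542×10⁻⁸ N⁻¹.
P = 0.001191 / 1.542×10⁻⁸ = 77190 N = 77.19 kN.
σ_{brass} = P/A₂ = 77190/2450 = 31.51 MPa, compressive.

σ ≈ 31.5 MPa (compressive)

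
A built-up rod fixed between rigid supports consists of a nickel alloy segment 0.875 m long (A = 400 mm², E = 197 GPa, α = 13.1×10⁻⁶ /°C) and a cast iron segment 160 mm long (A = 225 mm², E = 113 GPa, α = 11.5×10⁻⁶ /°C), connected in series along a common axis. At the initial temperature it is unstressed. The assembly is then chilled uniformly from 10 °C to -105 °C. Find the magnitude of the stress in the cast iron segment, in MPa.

If the supports were absent, the total length change would be Σ αᵢΔT Lᵢ = 13.1×10⁻⁶×115×875 + 11.5×10⁻⁶×115×160 = 1.53 mm.
The walls prevent any net length change, so an axial force P (same in every segment) develops. Compatibility: P · Σ Lᵢ/(AᵢEᵢ) = δ_free.
Σ Lᵢ/(AᵢEᵢ) = 875/(400×197×10³) + 160/(225×113×10³) = 1.74×10⁻⁵ mm/N.
P = 1.53 / 1.74×10⁻⁵ = 87930 N = 87.93 kN, tensile.
σ_{cast iron} = P / A = 87930 / 225 = 390.8 MPa.

σ ≈ 391 MPa (tensile)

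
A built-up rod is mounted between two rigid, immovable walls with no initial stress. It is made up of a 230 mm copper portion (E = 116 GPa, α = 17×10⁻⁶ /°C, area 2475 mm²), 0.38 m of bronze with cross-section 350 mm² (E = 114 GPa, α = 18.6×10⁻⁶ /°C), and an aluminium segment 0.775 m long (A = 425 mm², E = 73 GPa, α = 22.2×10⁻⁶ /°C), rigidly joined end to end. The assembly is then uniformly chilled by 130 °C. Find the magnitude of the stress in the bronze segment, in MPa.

With the walls removed the bar would change length by δ_free = Σ αᵢΔT Lᵢ = 17×10⁻⁶×130×230 + 18.6×10⁻⁶×130×380 + 22.2×10⁻⁶×130×775 = 3.664 mm.
The rigid supports impose zero overall length change; the single axial force P common to all segments must satisfy P Σ Lᵢ/(AᵢEᵢ) = δ_free.
Σ Lᵢ/(AᵢEᵢ) = 230/(2475×116×10³) + 380/(350×114×10³) + 775/(425×73×10³) = 3.53×10⁻⁵ mm/N.
Hence P = δ_free / Σ(L/AE) = 3.664/3.53×10⁻⁵ = 103.8 kN (tensile).
σ_{bronze} = P / A = 103800 / 350 = 296.5 MPa.

σ ≈ 297 MPa (tensile)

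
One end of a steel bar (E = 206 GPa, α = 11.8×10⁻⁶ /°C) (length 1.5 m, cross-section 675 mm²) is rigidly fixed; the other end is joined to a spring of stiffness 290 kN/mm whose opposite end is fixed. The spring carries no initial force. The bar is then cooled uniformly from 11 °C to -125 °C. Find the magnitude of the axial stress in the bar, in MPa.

If the spring were absent the bar would shorten by αΔT L = 11.8×10⁻⁶ × 136 × 1500 = 2.407 mm.
Let P be the tensile force in the spring. The bar extends elastically by PL/(AE) and the spring stretches by P/k; together these equal δ_free.
P [ L/(AE) + 1/k ] = δ_free → P [ 1500/(675×206×10³) + 1/(290×10³) ] = 2.407.
P = 2.407 / 1.424×10⁻⁵ = 169100 N.
σ = P/A = 169100/675 = 250.5 MPa.

σ ≈ 251 MPa (tensile)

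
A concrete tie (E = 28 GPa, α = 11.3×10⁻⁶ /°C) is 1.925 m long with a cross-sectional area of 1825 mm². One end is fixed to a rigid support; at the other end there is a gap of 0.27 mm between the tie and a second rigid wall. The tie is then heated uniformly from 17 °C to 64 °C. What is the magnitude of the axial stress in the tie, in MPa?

If the wall were absent the tie would grow by αΔT L = 11.3×10⁻⁶ × 47 × 1925 = 1.022 mm.
The gap closes (δ_free > 0.27 mm) and the wall then resists a further 1.022 − 0.27 = 0.7524 mm of expansion.
So σ = E(δ_free − g)/L = 28×10³ × 0.7524/1925 = 10.94 MPa.

σ ≈ 10.9 MPa (compressive)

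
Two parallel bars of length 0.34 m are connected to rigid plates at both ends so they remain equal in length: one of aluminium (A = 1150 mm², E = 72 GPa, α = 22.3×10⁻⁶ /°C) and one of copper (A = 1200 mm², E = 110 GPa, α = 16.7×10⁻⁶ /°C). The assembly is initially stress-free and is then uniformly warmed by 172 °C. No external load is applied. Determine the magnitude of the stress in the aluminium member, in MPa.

σ ≈ 42.6 MPa (compressive)

Both members must finish at the same length. With the larger α, the aluminium tends to over-expand; the plates restrain it, putting the aluminium in compression and the copper in tension. With no external load the two internal forces are equal and opposite, magnitude P.
Setting the final lengths equal and cancelling L: (α₁ − α₂)ΔT = P/(A₁E₁) + P/(A₂E₂).
|α₁ − α₂|·ΔT = 5.6×10⁻⁶ × 172 = 0.0009632.
1/(A₁E₁) + 1/(A₂E₂) = 1/(1150×72×10³) + 1/(1200×110×10³) = 1.965×10⁻⁸ N⁻¹.
So P = 0.0009632 / 1.965×10⁻⁸ = 49.01 kN.
σ_{aluminium} = P/A₁ = 49010/1150 = 42.62 MPa, compressive.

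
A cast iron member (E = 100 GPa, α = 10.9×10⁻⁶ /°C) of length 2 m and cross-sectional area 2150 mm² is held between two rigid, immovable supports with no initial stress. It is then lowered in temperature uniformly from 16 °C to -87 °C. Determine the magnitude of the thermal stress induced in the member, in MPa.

σ ≈ 112 MPa (tensile)

The supports are rigid, so the total axial strain is zero. The restrained thermal strain is ε = αΔT = 10.9×10⁻⁶ × 103 = 1122.7×10⁻⁶.
The stress required to suppress this strain is σ = Eε = 100×10³ × 1122.7×10⁻⁶ = 112.3 MPa, tensile since the member is trying to contract.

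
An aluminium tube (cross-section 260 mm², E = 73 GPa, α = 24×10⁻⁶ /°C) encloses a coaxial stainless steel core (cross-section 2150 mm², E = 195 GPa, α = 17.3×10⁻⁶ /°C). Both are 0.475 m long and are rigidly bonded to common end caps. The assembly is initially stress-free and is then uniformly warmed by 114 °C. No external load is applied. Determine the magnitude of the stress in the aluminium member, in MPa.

σ ≈ 53.3 MPa (compressive)

Equilibrium of a rigid end plate with no external load gives equal and opposite internal forces ±P in the two members. Since α_{aluminium} > α_{stainless steel}, heating drives the aluminium into compression and the stainless steel into tension.
Compatibility of the two members (thermal + elastic change equal): (α₁ − α₂)ΔT = P·[1/(A₁E₁) + 1/(A₂E₂)].
|α₁ − α₂|·ΔT = 6.7×10⁻⁶ × 114 = 0.0007638.
1/(A₁E₁) + 1/(A₂E₂) = 1/(260×73×10³) + 1/(2150×195×10³) = 5.507×10⁻⁸ N⁻¹.
P = 0.0007638 / 5.507×10⁻⁸ = 13870 N = 13.87 kN.
σ_{aluminium} = P/A₁ = 13870/260 = 53.34 MPa, compressive.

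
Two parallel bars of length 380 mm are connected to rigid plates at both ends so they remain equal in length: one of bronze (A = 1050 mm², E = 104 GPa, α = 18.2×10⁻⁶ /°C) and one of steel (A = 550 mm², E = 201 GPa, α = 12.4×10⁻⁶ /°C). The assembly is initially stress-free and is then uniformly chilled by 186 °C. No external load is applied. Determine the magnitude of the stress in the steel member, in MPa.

Both members must finish at the same length. With the larger α, the bronze tends to over-contract; the plates restrain it, putting the bronze in tension and the steel in compression. With no external load the two internal forces are equal and opposite, magnitude P.
Setting the final lengths equal and cancelling L: (α₁ − α₂)ΔT = P/(A₁E₁) + P/(A₂E₂).
|α₁ − α₂|·ΔT = 5.8×10⁻⁶ × 186 = 0.001079.
1/(A₁E₁) + 1/(A₂E₂) = 1/(1050×104×10³) + 1/(550×201×10³) = 1.82×10⁻⁸ N⁻¹.
P = 0.001079 / 1.82×10⁻⁸ = 59260 N = 59.26 kN.
σ_{steel} = P/A₂ = 59260/550 = 107.8 MPa, compressive.

σ ≈ 108 MPa (compressive)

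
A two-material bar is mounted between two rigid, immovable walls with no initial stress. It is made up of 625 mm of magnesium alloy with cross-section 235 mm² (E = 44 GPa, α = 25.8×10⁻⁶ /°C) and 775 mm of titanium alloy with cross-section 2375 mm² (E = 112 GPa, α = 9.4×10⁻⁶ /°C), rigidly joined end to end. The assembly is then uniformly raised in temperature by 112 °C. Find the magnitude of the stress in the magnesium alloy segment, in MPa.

σ ≈ 176 MPa (compressive)

Free thermal expansion of the whole bar: Σ αᵢΔT Lᵢ = 25.8×10⁻⁶×112×625 + 9.4×10⁻⁶×112×775 = 2.622 mm.
The walls prevent any net length change, so an axial force P (same in every segment) develops. Compatibility: P · Σ Lᵢ/(AᵢEᵢ) = δ_free.
Σ Lᵢ/(AᵢEᵢ) = 625/(235×44×10³) + 775/(2375×112×10³) = 6.336×10⁻⁵ mm/N.
Hence P = δ_free / Σ(L/AE) = 2.622/6.336×10⁻⁵ = 41.38 kN (compressive).
σ_{magnesium alloy} = P / A = 41380 / 235 = 176.1 MPa.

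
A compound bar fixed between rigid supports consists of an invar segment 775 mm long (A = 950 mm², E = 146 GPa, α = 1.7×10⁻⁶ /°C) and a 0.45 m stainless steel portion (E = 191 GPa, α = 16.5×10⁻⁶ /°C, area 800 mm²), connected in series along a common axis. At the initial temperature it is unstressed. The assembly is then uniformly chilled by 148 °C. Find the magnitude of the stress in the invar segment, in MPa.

σ ≈ 160 MPa (tensile)

With the walls removed the bar would change length by δ_free = Σ αᵢΔT Lᵢ = 1.7×10⁻⁶×148×775 + 16.5×10⁻⁶×148×450 = 1.294 mm.
The rigid supports impose zero overall length change; the single axial force P common to all segments must satisfy P Σ Lᵢ/(AᵢEᵢ) = δ_free.
Σ Lᵢ/(AᵢEᵢ) = 775/(950×146×10³) + 450/(800×191×10³) = 8.533×10⁻⁶ mm/N.
So P = 1.294 / 8.533×10⁻⁶ = 151.6 kN, tensile.
σ_{invar} = P / A = 151600 / 950 = 159.6 MPa.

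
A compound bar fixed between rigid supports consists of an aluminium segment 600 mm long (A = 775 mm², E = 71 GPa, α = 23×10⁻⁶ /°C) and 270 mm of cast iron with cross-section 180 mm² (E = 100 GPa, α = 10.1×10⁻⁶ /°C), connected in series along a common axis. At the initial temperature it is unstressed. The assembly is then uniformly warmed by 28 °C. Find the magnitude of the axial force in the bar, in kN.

P ≈ 17.9 kN (compressive)

If the supports were absent, the total length change would be Σ αᵢΔT Lᵢ = 23×10⁻⁶×28×600 + 10.1×10⁻⁶×28×270 = 0.4628 mm.
The rigid supports impose zero overall length change; the single axial force P common to all segments must satisfy P Σ Lᵢ/(AᵢEᵢ) = δ_free.
Σ Lᵢ/(AᵢEᵢ) = 600/(775×71×10³) + 270/(180×100×10³) = 2.59×10⁻⁵ mm/N.
Hence P = δ_free / Σ(L/AE) = 0.4628/2.59×10⁻⁵ = 17.86 kN (compressive).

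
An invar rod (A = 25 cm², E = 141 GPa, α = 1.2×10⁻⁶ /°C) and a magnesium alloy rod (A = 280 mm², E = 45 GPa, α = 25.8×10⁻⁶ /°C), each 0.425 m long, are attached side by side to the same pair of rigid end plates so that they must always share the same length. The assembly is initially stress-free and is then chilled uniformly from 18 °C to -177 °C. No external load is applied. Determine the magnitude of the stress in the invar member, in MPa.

σ ≈ 23.3 MPa (compressive)

Equilibrium of a rigid end plate with no external load gives equal and opposite internal forces ±P in the two members. Since α_{magnesium alloy} > α_{invar}, cooling drives the magnesium alloy into tension and the invar into compression.
Equating the net (thermal + elastic) strains gives |α₁ − α₂|·ΔT = P·[1/(A₁E₁) + 1/(A₂E₂)].
|α₁ − α₂|·ΔT = 24.6×10⁻⁶ × 195 = 0.004797.
1/(A₁E₁) + 1/(A₂E₂) = 1/(2500×141×10³) + 1/(280×45×10³) = 8.22×10⁻⁸ N⁻¹.
So P = 0.004797 / 8.22×10⁻⁸ = 58.36 kN.
σ_{invar} = P/A₁ = 58360/2500 = 23.34 MPa, compressive.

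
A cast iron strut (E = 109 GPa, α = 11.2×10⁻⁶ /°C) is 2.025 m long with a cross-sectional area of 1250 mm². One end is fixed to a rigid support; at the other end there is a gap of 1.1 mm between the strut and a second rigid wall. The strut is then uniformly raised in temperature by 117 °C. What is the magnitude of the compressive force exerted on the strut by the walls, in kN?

If the wall were absent the strut would grow by αΔT L = 11.2×10⁻⁶ × 117 × 2025 = 2.654 mm.
After closing the 1.1 mm clearance, 2.654 − 1.1 = 1.554 mm of expansion remains to be suppressed by the wall.
So σ = E(δ_free − g)/L = 109×10³ × 1.554/2025 = 83.62 MPa.
Force on the wall = σA = 83.62 × 1250 mm² = 104.5 kN.

P ≈ 105 kN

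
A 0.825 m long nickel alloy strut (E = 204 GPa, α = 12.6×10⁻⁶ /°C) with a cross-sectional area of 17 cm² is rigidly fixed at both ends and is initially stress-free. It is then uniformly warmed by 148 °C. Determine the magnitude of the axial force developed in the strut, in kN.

P ≈ 647 kN (compressive)

Full restraint means ε = 0, so the stress is σ = EαΔT = 204×10³ × 12.6×10⁻⁶ × 148 = 380.4 MPa.
Axial force P = σA = 380.4 × 1700 = 646700 N = 646.7 kN, compressive.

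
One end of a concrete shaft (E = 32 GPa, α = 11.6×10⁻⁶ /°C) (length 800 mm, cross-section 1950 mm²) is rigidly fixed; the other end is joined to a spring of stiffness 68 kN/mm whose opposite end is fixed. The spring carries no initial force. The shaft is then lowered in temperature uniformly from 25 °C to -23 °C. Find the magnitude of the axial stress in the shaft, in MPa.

The unrestrained thermal change is αΔT L = 11.6×10⁻⁶ × 48 × 800 = 0.4454 mm.
Let P be the tensile force in the spring. The shaft extends elastically by PL/(AE) and the spring stretches by P/k; together these equal δ_free.
P [ L/(AE) + 1/k ] = δ_free → P [ 800/(1950×32×10³) + 1/(68×10³) ] = 0.4454.
P = 0.4454 / 2.753×10⁻⁵ = 16180 N.
σ = P/A = 16180/1950 = 8.299 MPa.

σ ≈ 8.3 MPa (tensile)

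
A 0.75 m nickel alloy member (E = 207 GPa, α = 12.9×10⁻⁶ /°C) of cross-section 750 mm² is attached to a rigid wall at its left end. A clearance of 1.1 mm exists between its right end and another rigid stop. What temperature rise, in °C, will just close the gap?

The gap closes when αΔT L = 1.1 mm, since the member is still unstressed at that instant.
ΔT = 1.1 / (12.9×10⁻⁶ × 750) = 113.7 °C.

ΔT ≈ 114 °C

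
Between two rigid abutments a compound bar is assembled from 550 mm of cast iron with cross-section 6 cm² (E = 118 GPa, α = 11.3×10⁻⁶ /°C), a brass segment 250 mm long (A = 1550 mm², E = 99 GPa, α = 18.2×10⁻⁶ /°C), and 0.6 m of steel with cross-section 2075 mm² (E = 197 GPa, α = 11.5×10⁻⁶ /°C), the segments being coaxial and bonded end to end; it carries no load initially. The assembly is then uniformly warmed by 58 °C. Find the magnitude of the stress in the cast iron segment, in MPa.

σ ≈ 157 MPa (compressive)

Free thermal expansion of the whole bar: Σ αᵢΔT Lᵢ = 11.3×10⁻⁶×58×550 + 18.2×10⁻⁶×58×250 + 11.5×10⁻⁶×58×600 = 1.025 mm.
Since the ends are fixed, an axial force P builds up, equal in every segment, with P · Σ Lᵢ/(AᵢEᵢ) = δ_free.
The series flexibility is Σ Lᵢ/(AᵢEᵢ) = 550/(600×118×10³) + 250/(1550×99×10³) + 600/(2075×197×10³) = 1.087×10⁻⁵ mm/N.
P = 1.025 / 1.087×10⁻⁵ = 94300 N = 94.3 kN, compressive.
σ_{cast iron} = P / A = 94300 / 600 = 157.2 MPa.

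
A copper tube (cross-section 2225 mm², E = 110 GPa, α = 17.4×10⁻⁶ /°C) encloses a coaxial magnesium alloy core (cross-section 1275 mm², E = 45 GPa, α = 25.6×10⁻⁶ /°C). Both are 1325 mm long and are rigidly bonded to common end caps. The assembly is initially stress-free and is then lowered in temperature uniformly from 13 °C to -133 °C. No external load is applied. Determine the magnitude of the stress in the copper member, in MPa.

σ ≈ 25 MPa (compressive)

Equilibrium of a rigid end plate with no external load gives equal and opposite internal forces ±P in the two members. Since α_{magnesium alloy} > α_{copper}, cooling drives the magnesium alloy into tension and the copper into compression.
Equating the net (thermal + elastic) strains gives |α₁ − α₂|·ΔT = P·[1/(A₁E₁) + 1/(A₂E₂)].
|α₁ − α₂|·ΔT = 8.2×10⁻⁶ × 146 = 0.001197.
1/(A₁E₁) + 1/(A₂E₂) = 1/(2225×110×10³) + 1/(1275×45×10³) = 2.151×10⁻⁸ N⁻¹.
So P = 0.001197 / 2.151×10⁻⁸ = 55.64 kN.
σ_{copper} = P/A₁ = 55640/2225 = 25.01 MPa, compressive.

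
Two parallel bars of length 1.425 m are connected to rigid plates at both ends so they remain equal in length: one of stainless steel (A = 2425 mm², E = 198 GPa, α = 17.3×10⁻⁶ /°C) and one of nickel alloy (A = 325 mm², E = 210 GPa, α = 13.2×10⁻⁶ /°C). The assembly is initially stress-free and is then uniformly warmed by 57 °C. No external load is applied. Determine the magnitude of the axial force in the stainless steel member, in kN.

P ≈ 14 kN (compressive in the stainless steel)

Equilibrium of a rigid end plate with no external load gives equal and opposite internal forces ±P in the two members. Since α_{stainless steel} > α_{nickel alloy}, heating drives the stainless steel into compression and the nickel alloy into tension.
Setting the final lengths equal and cancelling L: (α₁ − α₂)ΔT = P/(A₁E₁) + P/(A₂E₂).
|α₁ − α₂|·ΔT = 4.1×10⁻⁶ × 57 = 0.0002337.
1/(A₁E₁) + 1/(A₂E₂) = 1/(2425×198×10³) + 1/(325×210×10³) = 1.673×10⁻⁸ N⁻¹.
So P = 0.0002337 / 1.673×10⁻⁸ = 13.96 kN.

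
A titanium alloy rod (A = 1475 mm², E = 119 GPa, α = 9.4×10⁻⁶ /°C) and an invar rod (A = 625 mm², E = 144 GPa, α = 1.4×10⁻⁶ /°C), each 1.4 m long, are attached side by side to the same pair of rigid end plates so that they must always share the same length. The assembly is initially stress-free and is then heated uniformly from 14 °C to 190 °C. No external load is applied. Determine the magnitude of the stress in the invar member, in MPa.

σ ≈ 134 MPa (tensile)

Equilibrium of a rigid end plate with no external load gives equal and opposite internal forces ±P in the two members. Since α_{titanium alloy} > α_{invar}, heating drives the titanium alloy into compression and the invar into tension.
Setting the final lengths equal and cancelling L: (α₁ − α₂)ΔT = P/(A₁E₁) + P/(A₂E₂).
|α₁ − α₂|·ΔT = 8×10⁻⁶ × 176 = 0.001408.
1/(A₁E₁) + 1/(A₂E₂) = 1/(1475×119×10³) + 1/(625×144×10³) = 1.681×10⁻⁸ N⁻¹.
P = 0.001408 / 1.681×10⁻⁸ = 83770 N = 83.77 kN.
σ_{invar} = P/A₂ = 83770/625 = 134 MPa, tensile.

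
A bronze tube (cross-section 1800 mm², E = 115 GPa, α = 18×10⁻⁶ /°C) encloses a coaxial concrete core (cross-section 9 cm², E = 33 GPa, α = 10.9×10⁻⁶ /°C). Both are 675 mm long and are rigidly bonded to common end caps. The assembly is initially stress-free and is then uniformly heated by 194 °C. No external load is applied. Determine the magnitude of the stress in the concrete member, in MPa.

Both members must finish at the same length. With the larger α, the bronze tends to over-expand; the plates restrain it, putting the bronze in compression and the concrete in tension. With no external load the two internal forces are equal and opposite, magnitude P.
Setting the final lengths equal and cancelling L: (α₁ − α₂)ΔT = P/(A₁E₁) + P/(A₂E₂).
|α₁ − α₂|·ΔT = 7.1×10⁻⁶ × 194 = 0.001377.
1/(A₁E₁) + 1/(A₂E₂) = 1/(1800×115×10³) + 1/(900×33×10³) = 3.85×10⁻⁸ N⁻¹.
So P = 0.001377 / 3.85×10⁻⁸ = 35.78 kN.
σ_{concrete} = P/A₂ = 35780/900 = 39.75 MPa, tensile.

σ ≈ 39.8 MPa (tensile)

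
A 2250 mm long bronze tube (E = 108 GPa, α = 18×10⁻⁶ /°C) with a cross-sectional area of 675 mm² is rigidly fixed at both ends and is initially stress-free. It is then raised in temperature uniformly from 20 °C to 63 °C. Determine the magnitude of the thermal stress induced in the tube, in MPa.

Because both ends are immovable the net strain is zero, and the suppressed thermal strain is αΔT = 18×10⁻⁶ × 43 = 774×10⁻⁶.
The stress required to suppress this strain is σ = Eε = 108×10³ × 774×10⁻⁶ = 83.59 MPa, compressive since the tube is trying to expand.

σ ≈ 83.6 MPa (compressive)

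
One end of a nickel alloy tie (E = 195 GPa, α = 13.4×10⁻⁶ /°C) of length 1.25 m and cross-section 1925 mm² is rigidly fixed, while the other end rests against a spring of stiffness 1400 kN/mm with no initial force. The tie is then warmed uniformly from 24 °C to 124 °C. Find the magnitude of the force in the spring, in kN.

P ≈ 414 kN

Free thermal expansion: δ_free = αΔT L = 13.4×10⁻⁶ × 100 × 1250 = 1.675 mm.
Let P be the compressive force at the spring. The tie shortens elastically by PL/(AE) and the spring compresses by P/k; together these equal δ_free.
So P = δ_free / [L/(AE) + 1/k] = 1.675 / [ 1250/(1925×195×10³) + 1/(1400×10³) ].
P = 1.675 / 4.044×10⁻⁶ = 414200 N.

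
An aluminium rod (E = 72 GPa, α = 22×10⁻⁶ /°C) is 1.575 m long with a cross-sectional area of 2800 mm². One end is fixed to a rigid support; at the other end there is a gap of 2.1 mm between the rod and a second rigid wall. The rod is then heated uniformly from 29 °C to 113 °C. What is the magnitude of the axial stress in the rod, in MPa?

Unrestrained expansion: δ_free = αΔT L = 22×10⁻⁶ × 84 × 1575 = 2.911 mm.
The gap closes (δ_free > 2.1 mm) and the wall then resists a further 2.911 − 2.1 = 0.8106 mm of expansion.
So σ = E(δ_free − g)/L = 72×10³ × 0.8106/1575 = 37.06 MPa.

σ ≈ 37.1 MPa (compressive)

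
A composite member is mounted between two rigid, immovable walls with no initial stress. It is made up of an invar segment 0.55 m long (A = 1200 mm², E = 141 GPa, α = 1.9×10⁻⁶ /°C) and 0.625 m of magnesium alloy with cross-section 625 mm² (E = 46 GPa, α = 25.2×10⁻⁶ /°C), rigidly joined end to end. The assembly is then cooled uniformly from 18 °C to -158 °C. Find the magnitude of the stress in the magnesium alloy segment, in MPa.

With the walls removed the bar would change length by δ_free = Σ αᵢΔT Lᵢ = 1.9×10⁻⁶×176×550 + 25.2×10⁻⁶×176×625 = 2.956 mm.
Since the ends are fixed, an axial force P builds up, equal in every segment, with P · Σ Lᵢ/(AᵢEᵢ) = δ_free.
The series flexibility is Σ Lᵢ/(AᵢEᵢ) = 550/(1200×141×10³) + 625/(625×46×10³) = 2.499×10⁻⁵ mm/N.
Hence P = δ_free / Σ(L/AE) = 2.956/2.499×10⁻⁵ = 118.3 kN (tensile).
σ_{magnesium alloy} = P / A = 118300 / 625 = 189.3 MPa.

σ ≈ 189 MPa (tensile)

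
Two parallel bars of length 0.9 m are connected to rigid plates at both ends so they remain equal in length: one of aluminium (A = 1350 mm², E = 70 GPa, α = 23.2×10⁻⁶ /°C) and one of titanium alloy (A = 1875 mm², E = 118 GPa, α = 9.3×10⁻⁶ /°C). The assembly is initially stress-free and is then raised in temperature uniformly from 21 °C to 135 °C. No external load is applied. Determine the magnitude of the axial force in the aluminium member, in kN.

The aluminium has the larger α, so on heating it would change length more than the titanium alloy if both were free. The rigid plates force a common final length, so the aluminium is put into compression and the titanium alloy into tension, with equal and opposite forces P (no external load).
Equating the net (thermal + elastic) strains gives |α₁ − α₂|·ΔT = P·[1/(A₁E₁) + 1/(A₂E₂)].
|α₁ − α₂|·ΔT = 13.9×10⁻⁶ × 114 = 0.001585.
1/(A₁E₁) + 1/(A₂E₂) = 1/(1350×70×10³) + 1/(1875×118×10³) = 1.51×10⁻⁸ N⁻¹.
So P = 0.001585 / 1.51×10⁻⁸ = 104.9 kN.

P ≈ 105 kN (compressive in the aluminium)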